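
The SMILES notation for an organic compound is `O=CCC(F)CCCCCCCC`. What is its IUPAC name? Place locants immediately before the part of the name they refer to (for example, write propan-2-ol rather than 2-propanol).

The longest carbon chain that includes the –CHO group has 11 carbons, so the parent hydride is undecane.
The principal characteristic group is an aldehyde (terminal –CHO), named with the suffix -al.
Number the chain so that the aldehyde carbon is C-1 by definition.
This places a fluoro group at C-3.
Putting it together: 3-fluoroundecanal.

3-fluoroundecanal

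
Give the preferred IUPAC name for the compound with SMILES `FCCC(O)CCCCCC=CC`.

1-fluoroundec-9-en-3-ol

The longest chain bearing the –OH group and the multiple bond is 11 carbons long (undecane).
The highest-priority functional group is an alcohol (–OH), so the name ends in -ol.
The chain contains a C=C double bond, so the unsaturation ending is -ene.
Choose the numbering such that numbering from this end puts the hydroxyl group at C-3 rather than C-9.
This places the hydroxyl at C-3; the double bond between C-9 and C-10; a fluoro group at C-1.
The name is 1-fluoroundec-9-en-3-ol.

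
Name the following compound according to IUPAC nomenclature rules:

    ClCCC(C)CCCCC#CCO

10-chloro-8-methyldec-2-yn-1-ol

Counting along the main chain through the –OH group and the multiple bond gives 10 carbons: the parent is decane.
An alcohol (–OH) is the principal characteristic group, giving the suffix -ol.
The chain contains a C≡C triple bond, so the unsaturation ending is -yne.
Number the chain so that numbering from this end puts the hydroxyl group at C-1 rather than C-10.
That gives the hydroxyl at C-1; the triple bond between C-2 and C-3; a chloro group at C-10; a methyl group at C-8.
The substituents are ordered alphabetically, ignoring any di-/tri- multipliers.
Putting it together: 10-chloro-8-methyldec-2-yn-1-ol.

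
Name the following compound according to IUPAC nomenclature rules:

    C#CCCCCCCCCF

10-fluorodec-1-yne

The longest chain bearing the multiple bond is 10 carbons long (decane).
The chain contains a C≡C triple bond, so the unsaturation ending is -yne.
Choose the numbering such that numbering from this end puts the triple bond at C-1 rather than C-9.
This places the triple bond between C-1 and C-2; a fluoro group at C-10.
The name is 10-fluorodec-1-yne.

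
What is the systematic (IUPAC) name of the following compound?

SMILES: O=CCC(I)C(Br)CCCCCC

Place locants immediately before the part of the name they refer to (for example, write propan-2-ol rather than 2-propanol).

The longest chain bearing the –CHO group is 10 carbons long (decane).
The highest-priority functional group is an aldehyde (terminal –CHO), so the name ends in -al.
Number the chain so that the aldehyde carbon is C-1 by definition.
With this numbering: a bromo group at C-4; an iodo group at C-3.
Prefixes are listed alphabetically: bromo, iodo.
The name is 4-bromo-3-iododecanal.

4-bromo-3-iododecanal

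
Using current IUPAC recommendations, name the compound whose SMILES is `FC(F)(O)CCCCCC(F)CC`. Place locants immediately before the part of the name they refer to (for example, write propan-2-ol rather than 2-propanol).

1,1,7-trifluorononan-1-ol

The longest chain bearing the –OH group is 9 carbons long (nonane).
An alcohol (–OH) is the principal characteristic group, giving the suffix -ol.
Choose the numbering such that numbering from this end puts the hydroxyl group at C-1 rather than C-9.
With this numbering: the hydroxyl at C-1; fluoro groups at C-1 (×2) and C-7.
Putting it together: 1,1,7-trifluorononan-1-ol.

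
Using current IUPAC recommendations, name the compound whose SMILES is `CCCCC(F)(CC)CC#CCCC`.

7-ethyl-7-fluoroundec-4-yne

The longest carbon chain that includes the multiple bond has 11 carbons, so the parent hydride is undecane.
A C≡C triple bond in the chain gives the infix -yne-.
The numbering direction is chosen so that numbering from this end puts the triple bond at C-4 rather than C-7.
With this numbering: the triple bond between C-4 and C-5; an ethyl group at C-7; a fluoro group at C-7.
Substituent prefixes are cited in alphabetical order (multiplying prefixes like di-/tri- are ignored for ordering).
Putting it together: 7-ethyl-7-fluoroundec-4-yne.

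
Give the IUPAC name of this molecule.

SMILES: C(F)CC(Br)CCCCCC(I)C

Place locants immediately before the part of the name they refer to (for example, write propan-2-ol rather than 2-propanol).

The longest continuous carbon chain has 10 atoms, so the parent hydride is decane.
Choose the numbering such that the substituent locant set {1,3,9} is lower than {2,8,10} at the first point of difference.
With this numbering: a bromo group at C-3; a fluoro group at C-1; an iodo group at C-9.
Substituent prefixes are cited in alphabetical order (multiplying prefixes like di-/tri- are ignored for ordering).
Assembling the pieces gives 3-bromo-1-fluoro-9-iododecane.

3-bromo-1-fluoro-9-iododecane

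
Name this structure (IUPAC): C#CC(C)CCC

The longest chain bearing the multiple bond is 6 carbons long (hexane).
A C≡C triple bond in the chain gives the infix -yne-.
The numbering direction is chosen so that numbering from this end puts the triple bond at C-1 rather than C-5.
That gives the triple bond between C-1 and C-2; a methyl group at C-3.
Putting it together: 3-methylhex-1-yne.

3-methylhex-1-yne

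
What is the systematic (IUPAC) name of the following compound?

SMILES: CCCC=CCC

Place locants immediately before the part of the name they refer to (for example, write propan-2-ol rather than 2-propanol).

hept-3-ene

Counting along the main chain through the multiple bond gives 7 carbons: the parent is heptane.
The chain contains a C=C double bond, so the unsaturation ending is -ene.
Number the chain so that numbering from this end puts the double bond at C-3 rather than C-4.
That gives the double bond between C-3 and C-4.
Assembling the pieces gives hept-3-ene.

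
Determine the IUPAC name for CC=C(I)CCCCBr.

Counting along the main chain through the multiple bond gives 7 carbons: the parent is heptane.
The chain contains a C=C double bond, so the unsaturation ending is -ene.
The numbering direction is chosen so that numbering from this end puts the double bond at C-2 rather than C-5.
This places the double bond between C-2 and C-3; a bromo group at C-7; an iodo group at C-3.
Substituent prefixes are cited in alphabetical order (multiplying prefixes like di-/tri- are ignored for ordering).
Assembling the pieces gives 7-bromo-3-iodohept-2-ene.

7-bromo-3-iodohept-2-ene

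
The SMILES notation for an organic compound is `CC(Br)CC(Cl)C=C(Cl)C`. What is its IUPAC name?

6-bromo-2,4-dichlorohept-2-ene

Counting along the main chain through the multiple bond gives 7 carbons: the parent is heptane.
The chain contains a C=C double bond, so the unsaturation ending is -ene.
Number the chain so that numbering from this end puts the double bond at C-2 rather than C-5.
This places the double bond between C-2 and C-3; a bromo group at C-6; chloro groups at C-2 and C-4.
Prefixes are listed alphabetically: bromo, chloro.
Assembling the pieces gives 6-bromo-2,4-dichlorohept-2-ene.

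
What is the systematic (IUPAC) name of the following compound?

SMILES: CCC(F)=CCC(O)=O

4-fluorohex-3-enoic acid

The longest carbon chain that includes the –COOH group and the multiple bond has 6 carbons, so the parent hydride is hexane.
The highest-priority functional group is a carboxylic acid (terminal –COOH), so the name ends in -oic acid.
The chain contains a C=C double bond, so the unsaturation ending is -ene.
Number the chain so that the carboxylic acid carbon is C-1 by definition.
With this numbering: the double bond between C-3 and C-4; a fluoro group at C-4.
Assembling the pieces gives 4-fluorohex-3-enoic acid.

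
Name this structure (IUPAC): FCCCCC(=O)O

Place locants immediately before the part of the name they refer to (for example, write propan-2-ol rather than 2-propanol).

The longest chain bearing the –COOH group is 5 carbons long (pentane).
The principal characteristic group is a carboxylic acid (terminal –COOH), named with the suffix -oic acid.
The numbering direction is chosen so that the carboxylic acid carbon is C-1 by definition.
This places a fluoro group at C-5.
The name is 5-fluoropentanoic acid.

5-fluoropentanoic acid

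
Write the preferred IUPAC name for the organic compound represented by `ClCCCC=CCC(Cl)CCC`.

1,7-dichlorodec-4-ene

Counting along the main chain through the multiple bond gives 10 carbons: the parent is decane.
The chain contains a C=C double bond, so the unsaturation ending is -ene.
The numbering direction is chosen so that numbering from this end puts the double bond at C-4 rather than C-6.
This places the double bond between C-4 and C-5; chloro groups at C-1 and C-7.
Assembling the pieces gives 1,7-dichlorodec-4-ene.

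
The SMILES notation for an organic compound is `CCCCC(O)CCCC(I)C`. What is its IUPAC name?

The longest carbon chain that includes the –OH group has 10 carbons, so the parent hydride is decane.
An alcohol (–OH) is the principal characteristic group, giving the suffix -ol.
Number the chain so that numbering from this end puts the hydroxyl group at C-5 rather than C-6.
That gives the hydroxyl at C-5; an iodo group at C-9.
Putting it together: 9-iododecan-5-ol.

9-iododecan-5-ol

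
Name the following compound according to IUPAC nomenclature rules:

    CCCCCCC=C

oct-1-ene

Counting along the main chain through the multiple bond gives 8 carbons: the parent is octane.
The chain contains a C=C double bond, so the unsaturation ending is -ene.
The numbering direction is chosen so that numbering from this end puts the double bond at C-1 rather than C-7.
This places the double bond between C-1 and C-2.
Putting it together: oct-1-ene.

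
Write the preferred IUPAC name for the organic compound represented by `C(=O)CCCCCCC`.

The longest carbon chain that includes the –CHO group has 8 carbons, so the parent hydride is octane.
An aldehyde (terminal –CHO) is the principal characteristic group, giving the suffix -al.
Choose the numbering such that the aldehyde carbon is C-1 by definition.
Putting it together: octanal.

octanal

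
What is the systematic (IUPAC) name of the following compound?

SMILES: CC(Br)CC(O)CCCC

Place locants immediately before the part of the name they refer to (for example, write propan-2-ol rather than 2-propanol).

The longest chain bearing the –OH group is 8 carbons long (octane).
The highest-priority functional group is an alcohol (–OH), so the name ends in -ol.
The numbering direction is chosen so that numbering from this end puts the hydroxyl group at C-4 rather than C-5.
With this numbering: the hydroxyl at C-4; a bromo group at C-2.
Putting it together: 2-bromooctan-4-ol.

2-bromooctan-4-ol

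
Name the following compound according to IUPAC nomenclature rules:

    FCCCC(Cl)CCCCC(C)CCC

The longest continuous carbon chain has 12 atoms, so the parent hydride is dodecane.
The numbering direction is chosen so that the substituent locant set {1,4,9} is lower than {4,9,12} at the first point of difference.
This places a chloro group at C-4; a fluoro group at C-1; a methyl group at C-9.
Prefixes are listed alphabetically: chloro, fluoro, methyl.
Assembling the pieces gives 4-chloro-1-fluoro-9-methyldodecane.

4-chloro-1-fluoro-9-methyldodecane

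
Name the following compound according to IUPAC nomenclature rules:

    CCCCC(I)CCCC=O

The longest chain bearing the –CHO group is 9 carbons long (nonane).
An aldehyde (terminal –CHO) is the principal characteristic group, giving the suffix -al.
The numbering direction is chosen so that the aldehyde carbon is C-1 by definition.
This places an iodo group at C-5.
Assembling the pieces gives 5-iodononanal.

5-iodononanal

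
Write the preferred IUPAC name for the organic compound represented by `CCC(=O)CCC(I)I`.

The longest carbon chain that includes the carbonyl has 6 carbons, so the parent hydride is hexane.
The principal characteristic group is a ketone (C=O on an internal carbon), named with the suffix -one.
The numbering direction is chosen so that numbering from this end puts the carbonyl group at C-3 rather than C-4.
This places the carbonyl at C-3; two iodo groups at C-6.
Putting it together: 6,6-diiodohexan-3-one.

6,6-diiodohexan-3-one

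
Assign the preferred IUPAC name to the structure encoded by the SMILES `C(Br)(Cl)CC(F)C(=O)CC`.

6-bromo-6-chloro-4-fluorohexan-3-one

The longest carbon chain that includes the carbonyl has 6 carbons, so the parent hydride is hexane.
The principal characteristic group is a ketone (C=O on an internal carbon), named with the suffix -one.
Choose the numbering such that numbering from this end puts the carbonyl group at C-3 rather than C-4.
This places the carbonyl at C-3; a bromo group at C-6; a chloro group at C-6; a fluoro group at C-4.
Substituent prefixes are cited in alphabetical order (multiplying prefixes like di-/tri- are ignored for ordering).
Assembling the pieces gives 6-bromo-6-chloro-4-fluorohexan-3-one.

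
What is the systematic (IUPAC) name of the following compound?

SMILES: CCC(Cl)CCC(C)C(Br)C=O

Counting along the main chain through the –CHO group gives 8 carbons: the parent is octane.
The principal characteristic group is an aldehyde (terminal –CHO), named with the suffix -al.
Choose the numbering such that the aldehyde carbon is C-1 by definition.
This places a bromo group at C-2; a chloro group at C-6; a methyl group at C-3.
The substituents are ordered alphabetically, ignoring any di-/tri- multipliers.
Putting it together: 2-bromo-6-chloro-3-methyloctanal.

2-bromo-6-chloro-3-methyloctanal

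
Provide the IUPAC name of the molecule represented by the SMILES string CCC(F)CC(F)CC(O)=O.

Counting along the main chain through the –COOH group gives 7 carbons: the parent is heptane.
A carboxylic acid (terminal –COOH) is the principal characteristic group, giving the suffix -oic acid.
The numbering direction is chosen so that the carboxylic acid carbon is C-1 by definition.
That gives fluoro groups at C-3 and C-5.
Assembling the pieces gives 3,5-difluoroheptanoic acid.

3,5-difluoroheptanoic acid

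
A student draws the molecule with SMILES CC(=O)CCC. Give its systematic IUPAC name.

pentan-2-one

The longest chain bearing the carbonyl is 5 carbons long (pentane).
A ketone (C=O on an internal carbon) is the principal characteristic group, giving the suffix -one.
Number the chain so that numbering from this end puts the carbonyl group at C-2 rather than C-4.
That gives the carbonyl at C-2.
Assembling the pieces gives pentan-2-one.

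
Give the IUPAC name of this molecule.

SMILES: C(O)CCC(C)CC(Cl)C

6-chloro-4-methylheptan-1-ol

The longest chain bearing the –OH group is 7 carbons long (heptane).
An alcohol (–OH) is the principal characteristic group, giving the suffix -ol.
Number the chain so that numbering from this end puts the hydroxyl group at C-1 rather than C-7.
With this numbering: the hydroxyl at C-1; a chloro group at C-6; a methyl group at C-4.
Prefixes are listed alphabetically: chloro, methyl.
Putting it together: 6-chloro-4-methylheptan-1-ol.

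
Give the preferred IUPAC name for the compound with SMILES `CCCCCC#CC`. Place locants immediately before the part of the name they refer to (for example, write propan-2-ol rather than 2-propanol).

The longest chain bearing the multiple bond is 8 carbons long (octane).
The chain contains a C≡C triple bond, so the unsaturation ending is -yne.
Choose the numbering such that numbering from this end puts the triple bond at C-2 rather than C-6.
With this numbering: the triple bond between C-2 and C-3.
Assembling the pieces gives oct-2-yne.

oct-2-yne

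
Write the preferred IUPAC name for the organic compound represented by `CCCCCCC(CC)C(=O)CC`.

4-ethyldecan-3-one

The longest carbon chain that includes the carbonyl has 10 carbons, so the parent hydride is decane.
The principal characteristic group is a ketone (C=O on an internal carbon), named with the suffix -one.
Number the chain so that numbering from this end puts the carbonyl group at C-3 rather than C-8.
This places the carbonyl at C-3; an ethyl group at C-4.
Putting it together: 4-ethyldecan-3-one.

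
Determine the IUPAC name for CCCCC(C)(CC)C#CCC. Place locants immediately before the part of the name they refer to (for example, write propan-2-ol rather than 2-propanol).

Counting along the main chain through the multiple bond gives 9 carbons: the parent is nonane.
A C≡C triple bond in the chain gives the infix -yne-.
The numbering direction is chosen so that numbering from this end puts the triple bond at C-3 rather than C-6.
This places the triple bond between C-3 and C-4; an ethyl group at C-5; a methyl group at C-5.
The substituents are ordered alphabetically, ignoring any di-/tri- multipliers.
Assembling the pieces gives 5-ethyl-5-methylnon-3-yne.

5-ethyl-5-methylnon-3-yne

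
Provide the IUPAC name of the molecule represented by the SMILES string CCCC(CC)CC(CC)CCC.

The longest carbon chain is 9 atoms: the parent is nonane.
The molecule is symmetric, so either numbering direction gives the same locants.
That gives ethyl groups at C-4 and C-6.
Putting it together: 4,6-diethylnonane.

4,6-diethylnonane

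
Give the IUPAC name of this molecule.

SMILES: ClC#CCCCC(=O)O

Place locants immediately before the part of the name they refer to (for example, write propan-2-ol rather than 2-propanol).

6-chlorohex-5-ynoic acid

The longest chain bearing the –COOH group and the multiple bond is 6 carbons long (hexane).
The principal characteristic group is a carboxylic acid (terminal –COOH), named with the suffix -oic acid.
There is one C≡C triple bond, indicated by the ending -yne.
The numbering direction is chosen so that the carboxylic acid carbon is C-1 by definition.
That gives the triple bond between C-5 and C-6; a chloro group at C-6.
Putting it together: 6-chlorohex-5-ynoic acid.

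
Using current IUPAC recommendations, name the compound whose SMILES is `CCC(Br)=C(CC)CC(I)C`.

3-bromo-4-ethyl-6-iodohept-3-ene

Counting along the main chain through the multiple bond gives 7 carbons: the parent is heptane.
There is one C=C double bond, indicated by the ending -ene.
Choose the numbering such that numbering from this end puts the double bond at C-3 rather than C-4.
That gives the double bond between C-3 and C-4; a bromo group at C-3; an ethyl group at C-4; an iodo group at C-6.
Substituent prefixes are cited in alphabetical order (multiplying prefixes like di-/tri- are ignored for ordering).
The name is 3-bromo-4-ethyl-6-iodohept-3-ene.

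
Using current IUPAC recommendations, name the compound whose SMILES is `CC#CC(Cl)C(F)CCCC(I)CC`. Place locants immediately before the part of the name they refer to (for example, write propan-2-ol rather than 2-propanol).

4-chloro-5-fluoro-9-iodoundec-2-yne

Counting along the main chain through the multiple bond gives 11 carbons: the parent is undecane.
A C≡C triple bond in the chain gives the infix -yne-.
Number the chain so that numbering from this end puts the triple bond at C-2 rather than C-9.
That gives the triple bond between C-2 and C-3; a chloro group at C-4; a fluoro group at C-5; an iodo group at C-9.
Substituent prefixes are cited in alphabetical order (multiplying prefixes like di-/tri- are ignored for ordering).
Assembling the pieces gives 4-chloro-5-fluoro-9-iodoundec-2-yne.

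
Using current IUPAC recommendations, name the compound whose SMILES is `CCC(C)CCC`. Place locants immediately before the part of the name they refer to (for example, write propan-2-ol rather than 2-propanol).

The parent chain contains 6 carbons (hexane).
The numbering direction is chosen so that the substituent locant set {3} is lower than {4} at the first point of difference.
This places a methyl group at C-3.
Putting it together: 3-methylhexane.

3-methylhexane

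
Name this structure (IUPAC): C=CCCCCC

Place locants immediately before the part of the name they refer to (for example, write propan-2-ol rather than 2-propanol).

hept-1-ene

The longest carbon chain that includes the multiple bond has 7 carbons, so the parent hydride is heptane.
There is one C=C double bond, indicated by the ending -ene.
Choose the numbering such that numbering from this end puts the double bond at C-1 rather than C-6.
With this numbering: the double bond between C-1 and C-2.
Assembling the pieces gives hept-1-ene.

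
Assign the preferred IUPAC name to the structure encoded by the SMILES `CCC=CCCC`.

The longest chain bearing the multiple bond is 7 carbons long (heptane).
The chain contains a C=C double bond, so the unsaturation ending is -ene.
Choose the numbering such that numbering from this end puts the double bond at C-3 rather than C-4.
This places the double bond between C-3 and C-4.
The name is hept-3-ene.

hept-3-ene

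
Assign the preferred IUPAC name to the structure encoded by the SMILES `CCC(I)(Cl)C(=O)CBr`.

1-bromo-3-chloro-3-iodopentan-2-one

The longest chain bearing the carbonyl is 5 carbons long (pentane).
A ketone (C=O on an internal carbon) is the principal characteristic group, giving the suffix -one.
Choose the numbering such that numbering from this end puts the carbonyl group at C-2 rather than C-4.
With this numbering: the carbonyl at C-2; a bromo group at C-1; a chloro group at C-3; an iodo group at C-3.
Prefixes are listed alphabetically: bromo, chloro, iodo.
Assembling the pieces gives 1-bromo-3-chloro-3-iodopentan-2-one.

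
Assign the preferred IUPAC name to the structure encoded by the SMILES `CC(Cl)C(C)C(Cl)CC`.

2,4-dichloro-3-methylhexane

The longest carbon chain is 6 atoms: the parent is hexane.
The numbering direction is chosen so that the substituent locant set {2,3,4} is lower than {3,4,5} at the first point of difference.
This places chloro groups at C-2 and C-4; a methyl group at C-3.
Substituent prefixes are cited in alphabetical order (multiplying prefixes like di-/tri- are ignored for ordering).
Putting it together: 2,4-dichloro-3-methylhexane.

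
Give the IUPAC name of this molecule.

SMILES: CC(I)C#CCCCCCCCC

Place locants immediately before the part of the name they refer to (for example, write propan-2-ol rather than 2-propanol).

The longest carbon chain that includes the multiple bond has 12 carbons, so the parent hydride is dodecane.
There is one C≡C triple bond, indicated by the ending -yne.
Choose the numbering such that numbering from this end puts the triple bond at C-3 rather than C-9.
This places the triple bond between C-3 and C-4; an iodo group at C-2.
Assembling the pieces gives 2-iodododec-3-yne.

2-iodododec-3-yne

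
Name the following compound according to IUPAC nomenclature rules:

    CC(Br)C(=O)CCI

4-bromo-1-iodopentan-3-one

The longest carbon chain that includes the carbonyl has 5 carbons, so the parent hydride is pentane.
The principal characteristic group is a ketone (C=O on an internal carbon), named with the suffix -one.
Number the chain so that the substituent locant set {1,4} is lower than {2,5} at the first point of difference.
This places the carbonyl at C-3; a bromo group at C-4; an iodo group at C-1.
Prefixes are listed alphabetically: bromo, iodo.
Assembling the pieces gives 4-bromo-1-iodopentan-3-one.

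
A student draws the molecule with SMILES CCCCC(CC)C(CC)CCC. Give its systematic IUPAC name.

4,5-diethylnonane

The longest carbon chain is 9 atoms: the parent is nonane.
Number the chain so that the substituent locant set {4,5} is lower than {5,6} at the first point of difference.
With this numbering: ethyl groups at C-4 and C-5.
Assembling the pieces gives 4,5-diethylnonane.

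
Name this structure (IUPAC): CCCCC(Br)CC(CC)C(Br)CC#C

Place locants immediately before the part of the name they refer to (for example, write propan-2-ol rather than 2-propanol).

4,7-dibromo-5-ethylundec-1-yne

The longest carbon chain that includes the multiple bond has 11 carbons, so the parent hydride is undecane.
A C≡C triple bond in the chain gives the infix -yne-.
The numbering direction is chosen so that numbering from this end puts the triple bond at C-1 rather than C-10.
This places the triple bond between C-1 and C-2; bromo groups at C-4 and C-7; an ethyl group at C-5.
Prefixes are listed alphabetically: bromo, ethyl.
Putting it together: 4,7-dibromo-5-ethylundec-1-yne.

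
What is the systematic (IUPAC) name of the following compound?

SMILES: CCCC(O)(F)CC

3-fluorohexan-3-ol

Counting along the main chain through the –OH group gives 6 carbons: the parent is hexane.
The highest-priority functional group is an alcohol (–OH), so the name ends in -ol.
The numbering direction is chosen so that numbering from this end puts the hydroxyl group at C-3 rather than C-4.
With this numbering: the hydroxyl at C-3; a fluoro group at C-3.
Assembling the pieces gives 3-fluorohexan-3-ol.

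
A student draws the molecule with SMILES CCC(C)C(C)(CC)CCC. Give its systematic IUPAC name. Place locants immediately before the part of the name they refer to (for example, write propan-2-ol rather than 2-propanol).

The longest continuous carbon chain has 7 atoms, so the parent hydride is heptane.
Number the chain so that the substituent locant set {3,4,4} is lower than {4,4,5} at the first point of difference.
That gives an ethyl group at C-4; methyl groups at C-3 and C-4.
The substituents are ordered alphabetically, ignoring any di-/tri- multipliers.
Putting it together: 4-ethyl-3,4-dimethylheptane.

4-ethyl-3,4-dimethylheptane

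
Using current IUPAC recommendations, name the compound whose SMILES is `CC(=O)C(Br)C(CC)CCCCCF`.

3-bromo-4-ethyl-9-fluorononan-2-one

Counting along the main chain through the carbonyl gives 9 carbons: the parent is nonane.
A ketone (C=O on an internal carbon) is the principal characteristic group, giving the suffix -one.
The numbering direction is chosen so that numbering from this end puts the carbonyl group at C-2 rather than C-8.
That gives the carbonyl at C-2; a bromo group at C-3; an ethyl group at C-4; a fluoro group at C-9.
Prefixes are listed alphabetically: bromo, ethyl, fluoro.
The name is 3-bromo-4-ethyl-9-fluorononan-2-one.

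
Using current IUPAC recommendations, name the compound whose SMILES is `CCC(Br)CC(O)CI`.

Counting along the main chain through the –OH group gives 6 carbons: the parent is hexane.
An alcohol (–OH) is the principal characteristic group, giving the suffix -ol.
Number the chain so that numbering from this end puts the hydroxyl group at C-2 rather than C-5.
With this numbering: the hydroxyl at C-2; a bromo group at C-4; an iodo group at C-1.
The substituents are ordered alphabetically, ignoring any di-/tri- multipliers.
Assembling the pieces gives 4-bromo-1-iodohexan-2-ol.

4-bromo-1-iodohexan-2-ol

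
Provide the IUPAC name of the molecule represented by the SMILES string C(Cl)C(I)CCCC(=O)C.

7-chloro-6-iodoheptan-2-one

Counting along the main chain through the carbonyl gives 7 carbons: the parent is heptane.
The highest-priority functional group is a ketone (C=O on an internal carbon), so the name ends in -one.
The numbering direction is chosen so that numbering from this end puts the carbonyl group at C-2 rather than C-6.
That gives the carbonyl at C-2; a chloro group at C-7; an iodo group at C-6.
Prefixes are listed alphabetically: chloro, iodo.
Assembling the pieces gives 7-chloro-6-iodoheptan-2-one.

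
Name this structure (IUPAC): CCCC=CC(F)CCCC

The longest chain bearing the multiple bond is 10 carbons long (decane).
There is one C=C double bond, indicated by the ending -ene.
The numbering direction is chosen so that numbering from this end puts the double bond at C-4 rather than C-6.
This places the double bond between C-4 and C-5; a fluoro group at C-6.
Putting it together: 6-fluorodec-4-ene.

6-fluorodec-4-ene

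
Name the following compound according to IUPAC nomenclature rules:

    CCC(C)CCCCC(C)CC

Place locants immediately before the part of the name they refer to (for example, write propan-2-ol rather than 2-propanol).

3,8-dimethyldecane

The parent chain contains 10 carbons (decane).
Both numbering directions give the same locant set; either may be used.
That gives methyl groups at C-3 and C-8.
The name is 3,8-dimethyldecane.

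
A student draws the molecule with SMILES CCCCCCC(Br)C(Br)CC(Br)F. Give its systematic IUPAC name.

The parent chain contains 10 carbons (decane).
Number the chain so that the substituent locant set {1,1,3,4} is lower than {7,8,10,10} at the first point of difference.
With this numbering: bromo groups at C-1 and C-3 and C-4; a fluoro group at C-1.
Prefixes are listed alphabetically: bromo, fluoro.
Assembling the pieces gives 1,3,4-tribromo-1-fluorodecane.

1,3,4-tribromo-1-fluorodecane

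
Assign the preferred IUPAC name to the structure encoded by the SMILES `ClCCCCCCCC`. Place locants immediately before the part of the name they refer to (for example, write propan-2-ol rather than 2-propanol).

1-chlorooctane

The longest continuous carbon chain has 8 atoms, so the parent hydride is octane.
Choose the numbering such that the substituent locant set {1} is lower than {8} at the first point of difference.
With this numbering: a chloro group at C-1.
The name is 1-chlorooctane.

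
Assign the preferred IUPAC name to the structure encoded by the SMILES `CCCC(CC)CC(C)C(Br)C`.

The parent chain contains 8 carbons (octane).
Number the chain so that the substituent locant set {2,3,5} is lower than {4,6,7} at the first point of difference.
That gives a bromo group at C-2; an ethyl group at C-5; a methyl group at C-3.
Prefixes are listed alphabetically: bromo, ethyl, methyl.
The name is 2-bromo-5-ethyl-3-methyloctane.

2-bromo-5-ethyl-3-methyloctane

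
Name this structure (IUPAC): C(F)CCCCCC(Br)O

1-bromo-7-fluoroheptan-1-ol

Counting along the main chain through the –OH group gives 7 carbons: the parent is heptane.
An alcohol (–OH) is the principal characteristic group, giving the suffix -ol.
Choose the numbering such that numbering from this end puts the hydroxyl group at C-1 rather than C-7.
With this numbering: the hydroxyl at C-1; a bromo group at C-1; a fluoro group at C-7.
Substituent prefixes are cited in alphabetical order (multiplying prefixes like di-/tri- are ignored for ordering).
The name is 1-bromo-7-fluoroheptan-1-ol.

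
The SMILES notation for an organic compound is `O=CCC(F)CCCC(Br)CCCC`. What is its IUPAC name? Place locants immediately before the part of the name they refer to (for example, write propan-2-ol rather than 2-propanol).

The longest chain bearing the –CHO group is 11 carbons long (undecane).
An aldehyde (terminal –CHO) is the principal characteristic group, giving the suffix -al.
The numbering direction is chosen so that the aldehyde carbon is C-1 by definition.
This places a bromo group at C-7; a fluoro group at C-3.
Substituent prefixes are cited in alphabetical order (multiplying prefixes like di-/tri- are ignored for ordering).
Putting it together: 7-bromo-3-fluoroundecanal.

7-bromo-3-fluoroundecanal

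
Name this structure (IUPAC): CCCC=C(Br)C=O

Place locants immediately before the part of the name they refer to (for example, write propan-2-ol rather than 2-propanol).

2-bromohex-2-enal

The longest carbon chain that includes the –CHO group and the multiple bond has 6 carbons, so the parent hydride is hexane.
The principal characteristic group is an aldehyde (terminal –CHO), named with the suffix -al.
The chain contains a C=C double bond, so the unsaturation ending is -ene.
Choose the numbering such that the aldehyde carbon is C-1 by definition.
That gives the double bond between C-2 and C-3; a bromo group at C-2.
Assembling the pieces gives 2-bromohex-2-enal.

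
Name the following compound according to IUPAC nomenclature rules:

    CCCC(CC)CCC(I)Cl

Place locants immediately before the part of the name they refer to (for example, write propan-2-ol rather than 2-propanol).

The longest carbon chain is 7 atoms: the parent is heptane.
Number the chain so that the substituent locant set {1,1,4} is lower than {4,7,7} at the first point of difference.
With this numbering: a chloro group at C-1; an ethyl group at C-4; an iodo group at C-1.
Substituent prefixes are cited in alphabetical order (multiplying prefixes like di-/tri- are ignored for ordering).
Assembling the pieces gives 1-chloro-4-ethyl-1-iodoheptane.

1-chloro-4-ethyl-1-iodoheptane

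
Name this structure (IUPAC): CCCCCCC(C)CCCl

1-chloro-3-methylnonane

The longest carbon chain is 9 atoms: the parent is nonane.
Choose the numbering such that the substituent locant set {1,3} is lower than {7,9} at the first point of difference.
That gives a chloro group at C-1; a methyl group at C-3.
Prefixes are listed alphabetically: chloro, methyl.
Assembling the pieces gives 1-chloro-3-methylnonane.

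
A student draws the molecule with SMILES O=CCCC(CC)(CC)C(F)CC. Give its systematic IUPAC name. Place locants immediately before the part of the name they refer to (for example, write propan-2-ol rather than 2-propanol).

4,4-diethyl-5-fluoroheptanal

The longest chain bearing the –CHO group is 7 carbons long (heptane).
The principal characteristic group is an aldehyde (terminal –CHO), named with the suffix -al.
Number the chain so that the aldehyde carbon is C-1 by definition.
This places two ethyl groups at C-4; a fluoro group at C-5.
Substituent prefixes are cited in alphabetical order (multiplying prefixes like di-/tri- are ignored for ordering).
Assembling the pieces gives 4,4-diethyl-5-fluoroheptanal.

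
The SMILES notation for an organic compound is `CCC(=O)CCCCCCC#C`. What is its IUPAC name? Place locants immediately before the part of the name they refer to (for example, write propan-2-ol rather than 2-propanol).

The longest carbon chain that includes the carbonyl and the multiple bond has 11 carbons, so the parent hydride is undecane.
A ketone (C=O on an internal carbon) is the principal characteristic group, giving the suffix -one.
The chain contains a C≡C triple bond, so the unsaturation ending is -yne.
The numbering direction is chosen so that numbering from this end puts the carbonyl group at C-3 rather than C-9.
That gives the carbonyl at C-3; the triple bond between C-10 and C-11.
Assembling the pieces gives undec-10-yn-3-one.

undec-10-yn-3-one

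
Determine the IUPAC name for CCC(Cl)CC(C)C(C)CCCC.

3-chloro-5,6-dimethyldecane

The parent chain contains 10 carbons (decane).
The numbering direction is chosen so that the substituent locant set {3,5,6} is lower than {5,6,8} at the first point of difference.
This places a chloro group at C-3; methyl groups at C-5 and C-6.
Substituent prefixes are cited in alphabetical order (multiplying prefixes like di-/tri- are ignored for ordering).
Assembling the pieces gives 3-chloro-5,6-dimethyldecane.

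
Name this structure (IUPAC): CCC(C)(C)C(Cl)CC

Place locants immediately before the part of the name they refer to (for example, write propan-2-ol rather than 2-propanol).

4-chloro-3,3-dimethylhexane

The longest continuous carbon chain has 6 atoms, so the parent hydride is hexane.
Choose the numbering such that the substituent locant set {3,3,4} is lower than {3,4,4} at the first point of difference.
With this numbering: a chloro group at C-4; two methyl groups at C-3.
Prefixes are listed alphabetically: chloro, methyl.
Putting it together: 4-chloro-3,3-dimethylhexane.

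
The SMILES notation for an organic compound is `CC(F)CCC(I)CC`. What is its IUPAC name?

2-fluoro-5-iodoheptane

The longest continuous carbon chain has 7 atoms, so the parent hydride is heptane.
Choose the numbering such that the substituent locant set {2,5} is lower than {3,6} at the first point of difference.
This places a fluoro group at C-2; an iodo group at C-5.
The substituents are ordered alphabetically, ignoring any di-/tri- multipliers.
The name is 2-fluoro-5-iodoheptane.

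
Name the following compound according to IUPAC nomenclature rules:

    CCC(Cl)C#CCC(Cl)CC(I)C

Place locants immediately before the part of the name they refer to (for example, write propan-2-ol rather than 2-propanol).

3,7-dichloro-9-iododec-4-yne

Counting along the main chain through the multiple bond gives 10 carbons: the parent is decane.
A C≡C triple bond in the chain gives the infix -yne-.
The numbering direction is chosen so that numbering from this end puts the triple bond at C-4 rather than C-6.
With this numbering: the triple bond between C-4 and C-5; chloro groups at C-3 and C-7; an iodo group at C-9.
Prefixes are listed alphabetically: chloro, iodo.
The name is 3,7-dichloro-9-iododec-4-yne.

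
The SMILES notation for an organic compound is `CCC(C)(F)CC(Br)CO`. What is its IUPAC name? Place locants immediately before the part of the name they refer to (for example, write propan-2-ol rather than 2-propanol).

2-bromo-4-fluoro-4-methylhexan-1-ol

Counting along the main chain through the –OH group gives 6 carbons: the parent is hexane.
An alcohol (–OH) is the principal characteristic group, giving the suffix -ol.
Number the chain so that numbering from this end puts the hydroxyl group at C-1 rather than C-6.
With this numbering: the hydroxyl at C-1; a bromo group at C-2; a fluoro group at C-4; a methyl group at C-4.
The substituents are ordered alphabetically, ignoring any di-/tri- multipliers.
The name is 2-bromo-4-fluoro-4-methylhexan-1-ol.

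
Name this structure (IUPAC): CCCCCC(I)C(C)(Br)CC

3-bromo-4-iodo-3-methylnonane

The longest carbon chain is 9 atoms: the parent is nonane.
Choose the numbering such that the substituent locant set {3,3,4} is lower than {6,7,7} at the first point of difference.
That gives a bromo group at C-3; an iodo group at C-4; a methyl group at C-3.
The substituents are ordered alphabetically, ignoring any di-/tri- multipliers.
Putting it together: 3-bromo-4-iodo-3-methylnonane.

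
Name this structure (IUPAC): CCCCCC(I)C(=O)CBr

1-bromo-3-iodooctan-2-one

Counting along the main chain through the carbonyl gives 8 carbons: the parent is octane.
A ketone (C=O on an internal carbon) is the principal characteristic group, giving the suffix -one.
The numbering direction is chosen so that numbering from this end puts the carbonyl group at C-2 rather than C-7.
With this numbering: the carbonyl at C-2; a bromo group at C-1; an iodo group at C-3.
Substituent prefixes are cited in alphabetical order (multiplying prefixes like di-/tri- are ignored for ordering).
Assembling the pieces gives 1-bromo-3-iodooctan-2-one.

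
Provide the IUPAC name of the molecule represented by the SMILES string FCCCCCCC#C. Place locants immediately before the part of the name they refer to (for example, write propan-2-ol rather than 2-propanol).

8-fluorooct-1-yne

The longest chain bearing the multiple bond is 8 carbons long (octane).
A C≡C triple bond in the chain gives the infix -yne-.
The numbering direction is chosen so that numbering from this end puts the triple bond at C-1 rather than C-7.
With this numbering: the triple bond between C-1 and C-2; a fluoro group at C-8.
Assembling the pieces gives 8-fluorooct-1-yne.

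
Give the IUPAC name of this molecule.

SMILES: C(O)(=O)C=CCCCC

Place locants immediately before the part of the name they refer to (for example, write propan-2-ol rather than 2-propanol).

hept-2-enoic acid

Counting along the main chain through the –COOH group and the multiple bond gives 7 carbons: the parent is heptane.
The highest-priority functional group is a carboxylic acid (terminal –COOH), so the name ends in -oic acid.
The chain contains a C=C double bond, so the unsaturation ending is -ene.
Choose the numbering such that the carboxylic acid carbon is C-1 by definition.
That gives the double bond between C-2 and C-3.
Putting it together: hept-2-enoic acid.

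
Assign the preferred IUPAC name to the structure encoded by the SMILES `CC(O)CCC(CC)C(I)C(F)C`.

5-ethyl-7-fluoro-6-iodooctan-2-ol

The longest chain bearing the –OH group is 8 carbons long (octane).
The principal characteristic group is an alcohol (–OH), named with the suffix -ol.
Choose the numbering such that numbering from this end puts the hydroxyl group at C-2 rather than C-7.
That gives the hydroxyl at C-2; an ethyl group at C-5; a fluoro group at C-7; an iodo group at C-6.
Prefixes are listed alphabetically: ethyl, fluoro, iodo.
Putting it together: 5-ethyl-7-fluoro-6-iodooctan-2-ol.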